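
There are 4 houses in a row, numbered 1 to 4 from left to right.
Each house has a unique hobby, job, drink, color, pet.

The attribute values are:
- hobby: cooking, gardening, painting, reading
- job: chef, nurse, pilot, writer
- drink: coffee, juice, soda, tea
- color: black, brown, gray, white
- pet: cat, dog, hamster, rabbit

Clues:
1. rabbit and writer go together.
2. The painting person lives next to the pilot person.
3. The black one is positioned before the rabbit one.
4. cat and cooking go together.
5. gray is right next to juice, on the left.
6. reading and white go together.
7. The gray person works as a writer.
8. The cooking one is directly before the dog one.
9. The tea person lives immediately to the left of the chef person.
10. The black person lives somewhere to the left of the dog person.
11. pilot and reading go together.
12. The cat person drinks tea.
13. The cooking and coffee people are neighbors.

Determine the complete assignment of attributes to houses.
Solution:

House | Hobby | Job | Drink | Color | Pet
-----------------------------------------
  1   | cooking | nurse | tea | black | cat
  2   | gardening | chef | coffee | brown | dog
  3   | painting | writer | soda | gray | rabbit
  4   | reading | pilot | juice | white | hamster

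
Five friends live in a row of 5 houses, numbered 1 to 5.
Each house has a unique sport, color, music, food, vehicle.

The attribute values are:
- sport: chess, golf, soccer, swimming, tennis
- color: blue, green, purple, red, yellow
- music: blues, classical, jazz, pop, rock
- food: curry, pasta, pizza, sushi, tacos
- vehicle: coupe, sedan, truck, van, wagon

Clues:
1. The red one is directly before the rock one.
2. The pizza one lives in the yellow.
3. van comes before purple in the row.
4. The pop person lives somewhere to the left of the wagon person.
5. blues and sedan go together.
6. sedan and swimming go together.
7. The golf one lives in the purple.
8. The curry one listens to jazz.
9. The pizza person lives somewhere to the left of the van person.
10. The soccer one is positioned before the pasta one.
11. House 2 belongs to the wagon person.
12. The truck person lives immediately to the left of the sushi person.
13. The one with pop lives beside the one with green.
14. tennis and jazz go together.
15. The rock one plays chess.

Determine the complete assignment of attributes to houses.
Solution:

House | Sport | Color | Music | Food | Vehicle
----------------------------------------------
  1   | soccer | red | pop | tacos | truck
  2   | chess | green | rock | sushi | wagon
  3   | swimming | yellow | blues | pizza | sedan
  4   | tennis | blue | jazz | curry | van
  5   | golf | purple | classical | pasta | coupe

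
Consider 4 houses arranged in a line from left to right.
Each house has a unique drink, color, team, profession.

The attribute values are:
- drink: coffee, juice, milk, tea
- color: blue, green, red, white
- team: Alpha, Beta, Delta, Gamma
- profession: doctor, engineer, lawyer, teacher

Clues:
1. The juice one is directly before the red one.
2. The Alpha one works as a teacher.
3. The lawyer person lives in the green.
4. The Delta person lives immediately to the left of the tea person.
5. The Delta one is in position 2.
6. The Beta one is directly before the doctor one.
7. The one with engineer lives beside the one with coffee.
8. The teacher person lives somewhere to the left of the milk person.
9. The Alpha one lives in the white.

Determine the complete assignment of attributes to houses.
Solution:

House | Drink | Color | Team | Profession
-----------------------------------------
  1   | juice | blue | Beta | engineer
  2   | coffee | red | Delta | doctor
  3   | tea | white | Alpha | teacher
  4   | milk | green | Gamma | lawyer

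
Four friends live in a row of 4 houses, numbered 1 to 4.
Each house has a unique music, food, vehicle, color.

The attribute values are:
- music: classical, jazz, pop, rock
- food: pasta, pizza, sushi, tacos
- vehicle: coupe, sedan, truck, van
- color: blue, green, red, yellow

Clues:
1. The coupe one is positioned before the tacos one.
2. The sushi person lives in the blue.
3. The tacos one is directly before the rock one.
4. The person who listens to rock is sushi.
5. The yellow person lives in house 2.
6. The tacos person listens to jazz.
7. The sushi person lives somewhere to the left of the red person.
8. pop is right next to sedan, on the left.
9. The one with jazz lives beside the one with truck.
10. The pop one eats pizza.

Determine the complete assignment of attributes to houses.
Solution:

House | Music | Food | Vehicle | Color
--------------------------------------
  1   | pop | pizza | coupe | green
  2   | jazz | tacos | sedan | yellow
  3   | rock | sushi | truck | blue
  4   | classical | pasta | van | red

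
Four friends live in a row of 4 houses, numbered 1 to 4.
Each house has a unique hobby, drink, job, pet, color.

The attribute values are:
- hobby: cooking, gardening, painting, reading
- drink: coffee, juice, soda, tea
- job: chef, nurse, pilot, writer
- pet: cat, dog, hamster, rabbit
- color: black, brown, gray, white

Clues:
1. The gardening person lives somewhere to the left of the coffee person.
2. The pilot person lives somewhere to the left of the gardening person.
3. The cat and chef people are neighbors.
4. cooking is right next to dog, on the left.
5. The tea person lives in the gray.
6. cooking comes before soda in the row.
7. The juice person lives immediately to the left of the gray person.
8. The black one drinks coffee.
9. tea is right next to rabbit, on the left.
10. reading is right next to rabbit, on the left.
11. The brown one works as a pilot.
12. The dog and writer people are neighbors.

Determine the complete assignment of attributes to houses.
Solution:

House | Hobby | Drink | Job | Pet | Color
-----------------------------------------
  1   | cooking | juice | pilot | cat | brown
  2   | reading | tea | chef | dog | gray
  3   | gardening | soda | writer | rabbit | white
  4   | painting | coffee | nurse | hamster | black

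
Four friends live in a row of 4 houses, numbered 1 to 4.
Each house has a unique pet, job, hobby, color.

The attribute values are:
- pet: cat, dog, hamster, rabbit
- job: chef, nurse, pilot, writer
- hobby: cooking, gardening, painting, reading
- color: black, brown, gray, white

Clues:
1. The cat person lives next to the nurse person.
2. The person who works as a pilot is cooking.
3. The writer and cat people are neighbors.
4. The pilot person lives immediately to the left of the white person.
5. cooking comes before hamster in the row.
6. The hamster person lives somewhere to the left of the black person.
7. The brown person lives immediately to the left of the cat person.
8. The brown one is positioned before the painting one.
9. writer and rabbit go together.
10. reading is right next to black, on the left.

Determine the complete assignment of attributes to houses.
Solution:

House | Pet | Job | Hobby | Color
---------------------------------
  1   | rabbit | writer | gardening | brown
  2   | cat | pilot | cooking | gray
  3   | hamster | nurse | reading | white
  4   | dog | chef | painting | black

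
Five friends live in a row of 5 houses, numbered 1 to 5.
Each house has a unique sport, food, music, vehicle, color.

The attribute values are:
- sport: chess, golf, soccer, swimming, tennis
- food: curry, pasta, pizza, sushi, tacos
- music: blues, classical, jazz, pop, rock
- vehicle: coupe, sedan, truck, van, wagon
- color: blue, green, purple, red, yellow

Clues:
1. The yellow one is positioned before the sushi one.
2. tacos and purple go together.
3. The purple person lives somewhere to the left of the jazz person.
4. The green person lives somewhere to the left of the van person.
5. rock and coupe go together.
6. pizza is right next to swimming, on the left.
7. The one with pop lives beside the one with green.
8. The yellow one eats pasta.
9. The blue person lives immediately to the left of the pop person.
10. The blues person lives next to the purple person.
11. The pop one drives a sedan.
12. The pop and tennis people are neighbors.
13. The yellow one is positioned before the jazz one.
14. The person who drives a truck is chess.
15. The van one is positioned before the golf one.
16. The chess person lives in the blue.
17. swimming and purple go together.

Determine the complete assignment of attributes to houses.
Solution:

House | Sport | Food | Music | Vehicle | Color
----------------------------------------------
  1   | chess | pizza | blues | truck | blue
  2   | swimming | tacos | pop | sedan | purple
  3   | tennis | curry | rock | coupe | green
  4   | soccer | pasta | classical | van | yellow
  5   | golf | sushi | jazz | wagon | red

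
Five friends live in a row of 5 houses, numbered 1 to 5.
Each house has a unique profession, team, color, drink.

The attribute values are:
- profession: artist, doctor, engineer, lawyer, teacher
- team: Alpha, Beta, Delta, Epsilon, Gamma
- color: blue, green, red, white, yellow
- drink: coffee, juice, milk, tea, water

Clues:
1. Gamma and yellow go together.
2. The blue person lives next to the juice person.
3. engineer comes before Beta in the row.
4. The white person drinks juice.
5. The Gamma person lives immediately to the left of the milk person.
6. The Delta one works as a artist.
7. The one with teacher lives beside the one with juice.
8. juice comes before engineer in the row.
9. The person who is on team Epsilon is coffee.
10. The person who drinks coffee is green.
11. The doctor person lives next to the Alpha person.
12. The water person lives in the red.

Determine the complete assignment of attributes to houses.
Solution:

House | Profession | Team | Color | Drink
-----------------------------------------
  1   | doctor | Gamma | yellow | tea
  2   | teacher | Alpha | blue | milk
  3   | artist | Delta | white | juice
  4   | engineer | Epsilon | green | coffee
  5   | lawyer | Beta | red | water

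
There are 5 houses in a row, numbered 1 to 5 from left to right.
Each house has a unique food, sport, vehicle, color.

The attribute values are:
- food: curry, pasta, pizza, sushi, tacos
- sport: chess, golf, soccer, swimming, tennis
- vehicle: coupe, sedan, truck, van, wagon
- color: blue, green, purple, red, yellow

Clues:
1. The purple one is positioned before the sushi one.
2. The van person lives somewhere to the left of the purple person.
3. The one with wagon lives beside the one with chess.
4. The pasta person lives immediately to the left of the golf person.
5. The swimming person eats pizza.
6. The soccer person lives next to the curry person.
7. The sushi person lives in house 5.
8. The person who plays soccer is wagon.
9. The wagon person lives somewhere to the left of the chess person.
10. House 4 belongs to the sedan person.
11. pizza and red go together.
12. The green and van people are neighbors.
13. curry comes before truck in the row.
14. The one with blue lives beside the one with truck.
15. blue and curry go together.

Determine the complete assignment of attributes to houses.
Solution:

House | Food | Sport | Vehicle | Color
--------------------------------------
  1   | tacos | soccer | wagon | green
  2   | curry | chess | van | blue
  3   | pizza | swimming | truck | red
  4   | pasta | tennis | sedan | purple
  5   | sushi | golf | coupe | yellow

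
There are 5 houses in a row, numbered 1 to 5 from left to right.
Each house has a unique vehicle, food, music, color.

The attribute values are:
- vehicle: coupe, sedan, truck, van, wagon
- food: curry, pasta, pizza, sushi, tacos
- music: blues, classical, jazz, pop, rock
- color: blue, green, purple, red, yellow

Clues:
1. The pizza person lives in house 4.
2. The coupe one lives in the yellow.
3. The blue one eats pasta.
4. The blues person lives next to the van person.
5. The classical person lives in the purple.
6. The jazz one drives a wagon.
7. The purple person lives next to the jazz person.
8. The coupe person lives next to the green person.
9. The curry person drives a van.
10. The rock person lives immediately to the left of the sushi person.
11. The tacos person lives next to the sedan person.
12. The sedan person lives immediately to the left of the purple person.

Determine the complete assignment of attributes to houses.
Solution:

House | Vehicle | Food | Music | Color
--------------------------------------
  1   | coupe | tacos | rock | yellow
  2   | sedan | sushi | blues | green
  3   | van | curry | classical | purple
  4   | wagon | pizza | jazz | red
  5   | truck | pasta | pop | blue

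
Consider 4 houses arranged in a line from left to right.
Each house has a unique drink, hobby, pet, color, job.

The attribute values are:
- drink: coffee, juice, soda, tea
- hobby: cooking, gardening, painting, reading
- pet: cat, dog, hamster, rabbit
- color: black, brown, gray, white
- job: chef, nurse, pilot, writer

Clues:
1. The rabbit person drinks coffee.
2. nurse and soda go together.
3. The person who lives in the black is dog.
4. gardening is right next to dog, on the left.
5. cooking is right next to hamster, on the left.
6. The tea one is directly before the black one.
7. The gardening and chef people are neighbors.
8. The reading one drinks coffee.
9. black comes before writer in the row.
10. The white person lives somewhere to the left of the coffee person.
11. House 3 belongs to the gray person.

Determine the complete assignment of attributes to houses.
Solution:

House | Drink | Hobby | Pet | Color | Job
-----------------------------------------
  1   | tea | gardening | cat | white | pilot
  2   | juice | cooking | dog | black | chef
  3   | soda | painting | hamster | gray | nurse
  4   | coffee | reading | rabbit | brown | writer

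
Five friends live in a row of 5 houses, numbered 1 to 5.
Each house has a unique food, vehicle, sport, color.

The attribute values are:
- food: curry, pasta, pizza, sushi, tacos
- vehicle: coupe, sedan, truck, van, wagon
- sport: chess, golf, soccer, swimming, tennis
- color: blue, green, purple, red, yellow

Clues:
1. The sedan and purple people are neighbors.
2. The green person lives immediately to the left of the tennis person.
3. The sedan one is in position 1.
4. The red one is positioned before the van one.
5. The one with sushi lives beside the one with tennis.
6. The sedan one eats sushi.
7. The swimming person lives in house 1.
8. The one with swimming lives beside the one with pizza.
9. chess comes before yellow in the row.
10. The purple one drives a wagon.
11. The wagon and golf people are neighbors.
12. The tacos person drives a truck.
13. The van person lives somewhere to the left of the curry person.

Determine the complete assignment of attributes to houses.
Solution:

House | Food | Vehicle | Sport | Color
--------------------------------------
  1   | sushi | sedan | swimming | green
  2   | pizza | wagon | tennis | purple
  3   | tacos | truck | golf | red
  4   | pasta | van | chess | blue
  5   | curry | coupe | soccer | yellow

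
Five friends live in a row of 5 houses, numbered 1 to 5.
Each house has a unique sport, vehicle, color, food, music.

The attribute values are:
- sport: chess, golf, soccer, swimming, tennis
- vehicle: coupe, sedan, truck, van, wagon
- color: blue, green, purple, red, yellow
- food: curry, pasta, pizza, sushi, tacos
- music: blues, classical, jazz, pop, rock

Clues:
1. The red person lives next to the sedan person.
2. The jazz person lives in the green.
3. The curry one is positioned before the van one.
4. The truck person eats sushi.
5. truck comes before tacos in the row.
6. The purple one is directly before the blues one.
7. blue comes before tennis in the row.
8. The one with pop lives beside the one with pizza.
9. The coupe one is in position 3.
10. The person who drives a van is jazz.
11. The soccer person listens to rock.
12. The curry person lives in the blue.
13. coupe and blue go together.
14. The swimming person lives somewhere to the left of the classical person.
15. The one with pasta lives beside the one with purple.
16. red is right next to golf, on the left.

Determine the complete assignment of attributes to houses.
Solution:

House | Sport | Vehicle | Color | Food | Music
----------------------------------------------
  1   | swimming | wagon | red | pasta | pop
  2   | golf | sedan | purple | pizza | classical
  3   | chess | coupe | blue | curry | blues
  4   | soccer | truck | yellow | sushi | rock
  5   | tennis | van | green | tacos | jazz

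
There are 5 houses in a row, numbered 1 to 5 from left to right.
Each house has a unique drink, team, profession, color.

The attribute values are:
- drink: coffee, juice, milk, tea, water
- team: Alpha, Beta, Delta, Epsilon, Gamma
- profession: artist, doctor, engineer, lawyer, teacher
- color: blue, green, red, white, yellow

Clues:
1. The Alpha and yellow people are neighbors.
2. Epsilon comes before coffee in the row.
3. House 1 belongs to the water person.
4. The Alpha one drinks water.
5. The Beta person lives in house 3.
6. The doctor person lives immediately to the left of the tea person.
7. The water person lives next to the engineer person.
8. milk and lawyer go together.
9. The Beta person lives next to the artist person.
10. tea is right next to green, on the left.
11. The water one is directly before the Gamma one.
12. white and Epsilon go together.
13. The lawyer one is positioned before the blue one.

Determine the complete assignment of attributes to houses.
Solution:

House | Drink | Team | Profession | Color
-----------------------------------------
  1   | water | Alpha | doctor | red
  2   | tea | Gamma | engineer | yellow
  3   | milk | Beta | lawyer | green
  4   | juice | Epsilon | artist | white
  5   | coffee | Delta | teacher | blue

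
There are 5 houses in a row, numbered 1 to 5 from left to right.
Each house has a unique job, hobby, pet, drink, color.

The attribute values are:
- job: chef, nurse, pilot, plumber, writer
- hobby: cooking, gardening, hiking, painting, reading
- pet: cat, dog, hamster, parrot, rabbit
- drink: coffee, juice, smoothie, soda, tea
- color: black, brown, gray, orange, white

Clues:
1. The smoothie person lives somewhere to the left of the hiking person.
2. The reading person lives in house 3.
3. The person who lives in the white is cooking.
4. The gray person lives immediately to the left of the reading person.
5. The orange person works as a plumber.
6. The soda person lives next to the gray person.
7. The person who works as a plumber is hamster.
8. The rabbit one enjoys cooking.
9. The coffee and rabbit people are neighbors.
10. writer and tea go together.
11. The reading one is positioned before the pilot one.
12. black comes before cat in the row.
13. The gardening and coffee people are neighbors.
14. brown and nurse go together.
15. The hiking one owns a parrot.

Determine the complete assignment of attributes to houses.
Solution:

House | Job | Hobby | Pet | Drink | Color
-----------------------------------------
  1   | chef | painting | dog | soda | black
  2   | writer | gardening | cat | tea | gray
  3   | plumber | reading | hamster | coffee | orange
  4   | pilot | cooking | rabbit | smoothie | white
  5   | nurse | hiking | parrot | juice | brown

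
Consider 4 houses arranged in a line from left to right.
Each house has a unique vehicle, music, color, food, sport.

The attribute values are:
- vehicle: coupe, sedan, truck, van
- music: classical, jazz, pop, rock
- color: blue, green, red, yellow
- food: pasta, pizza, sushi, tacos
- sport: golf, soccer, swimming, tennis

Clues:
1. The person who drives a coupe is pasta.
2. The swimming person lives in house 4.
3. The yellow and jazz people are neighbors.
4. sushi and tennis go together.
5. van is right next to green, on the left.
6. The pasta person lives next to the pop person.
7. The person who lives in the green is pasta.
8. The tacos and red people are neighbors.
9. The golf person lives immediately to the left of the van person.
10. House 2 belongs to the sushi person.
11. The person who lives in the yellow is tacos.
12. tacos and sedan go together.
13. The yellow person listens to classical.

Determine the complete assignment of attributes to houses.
Solution:

House | Vehicle | Music | Color | Food | Sport
----------------------------------------------
  1   | sedan | classical | yellow | tacos | golf
  2   | van | jazz | red | sushi | tennis
  3   | coupe | rock | green | pasta | soccer
  4   | truck | pop | blue | pizza | swimming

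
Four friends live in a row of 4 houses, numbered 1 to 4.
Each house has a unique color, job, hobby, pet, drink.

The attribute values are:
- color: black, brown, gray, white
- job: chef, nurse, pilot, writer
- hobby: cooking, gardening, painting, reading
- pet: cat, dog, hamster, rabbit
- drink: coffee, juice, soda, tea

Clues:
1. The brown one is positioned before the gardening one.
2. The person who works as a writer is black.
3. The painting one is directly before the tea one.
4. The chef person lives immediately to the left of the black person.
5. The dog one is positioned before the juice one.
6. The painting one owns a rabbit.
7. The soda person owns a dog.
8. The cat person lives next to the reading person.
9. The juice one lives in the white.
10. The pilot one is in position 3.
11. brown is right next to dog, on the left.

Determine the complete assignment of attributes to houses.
Solution:

House | Color | Job | Hobby | Pet | Drink
-----------------------------------------
  1   | brown | chef | cooking | cat | coffee
  2   | black | writer | reading | dog | soda
  3   | white | pilot | painting | rabbit | juice
  4   | gray | nurse | gardening | hamster | tea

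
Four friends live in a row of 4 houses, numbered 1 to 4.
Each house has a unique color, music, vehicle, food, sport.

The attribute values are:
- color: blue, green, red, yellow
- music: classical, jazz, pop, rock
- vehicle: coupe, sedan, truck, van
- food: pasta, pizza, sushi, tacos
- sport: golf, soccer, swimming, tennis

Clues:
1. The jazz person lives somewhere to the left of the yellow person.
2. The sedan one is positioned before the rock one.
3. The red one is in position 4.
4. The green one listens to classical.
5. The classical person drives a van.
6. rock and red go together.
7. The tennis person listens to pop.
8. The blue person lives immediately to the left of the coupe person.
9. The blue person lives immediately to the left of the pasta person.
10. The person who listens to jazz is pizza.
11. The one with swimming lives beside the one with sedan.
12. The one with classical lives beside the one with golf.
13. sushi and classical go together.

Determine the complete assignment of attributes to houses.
Solution:

House | Color | Music | Vehicle | Food | Sport
----------------------------------------------
  1   | green | classical | van | sushi | swimming
  2   | blue | jazz | sedan | pizza | golf
  3   | yellow | pop | coupe | pasta | tennis
  4   | red | rock | truck | tacos | soccer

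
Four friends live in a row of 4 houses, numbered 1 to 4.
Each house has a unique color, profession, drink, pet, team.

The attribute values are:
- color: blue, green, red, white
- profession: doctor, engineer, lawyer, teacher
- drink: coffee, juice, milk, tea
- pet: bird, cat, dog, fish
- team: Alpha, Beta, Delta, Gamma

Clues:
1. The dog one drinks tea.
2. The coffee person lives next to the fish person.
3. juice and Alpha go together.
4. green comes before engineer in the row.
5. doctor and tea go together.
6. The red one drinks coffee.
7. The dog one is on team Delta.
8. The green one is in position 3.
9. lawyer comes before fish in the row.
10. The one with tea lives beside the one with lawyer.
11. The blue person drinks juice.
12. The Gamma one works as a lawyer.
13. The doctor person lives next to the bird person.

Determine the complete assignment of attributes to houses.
Solution:

House | Color | Profession | Drink | Pet | Team
-----------------------------------------------
  1   | white | doctor | tea | dog | Delta
  2   | red | lawyer | coffee | bird | Gamma
  3   | green | teacher | milk | fish | Beta
  4   | blue | engineer | juice | cat | Alpha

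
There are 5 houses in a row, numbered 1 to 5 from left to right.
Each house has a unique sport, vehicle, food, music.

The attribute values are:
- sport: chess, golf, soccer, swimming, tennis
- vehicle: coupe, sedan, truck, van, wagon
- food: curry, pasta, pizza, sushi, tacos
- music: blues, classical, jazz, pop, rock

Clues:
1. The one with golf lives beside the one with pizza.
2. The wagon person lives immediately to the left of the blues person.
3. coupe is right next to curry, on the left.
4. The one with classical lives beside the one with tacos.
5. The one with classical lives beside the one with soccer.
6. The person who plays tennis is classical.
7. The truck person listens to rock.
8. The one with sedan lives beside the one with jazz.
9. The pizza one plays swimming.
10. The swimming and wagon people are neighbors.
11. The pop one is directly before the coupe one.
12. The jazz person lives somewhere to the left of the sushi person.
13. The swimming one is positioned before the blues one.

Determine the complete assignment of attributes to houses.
Solution:

House | Sport | Vehicle | Food | Music
--------------------------------------
  1   | golf | sedan | pasta | pop
  2   | swimming | coupe | pizza | jazz
  3   | tennis | wagon | curry | classical
  4   | soccer | van | tacos | blues
  5   | chess | truck | sushi | rock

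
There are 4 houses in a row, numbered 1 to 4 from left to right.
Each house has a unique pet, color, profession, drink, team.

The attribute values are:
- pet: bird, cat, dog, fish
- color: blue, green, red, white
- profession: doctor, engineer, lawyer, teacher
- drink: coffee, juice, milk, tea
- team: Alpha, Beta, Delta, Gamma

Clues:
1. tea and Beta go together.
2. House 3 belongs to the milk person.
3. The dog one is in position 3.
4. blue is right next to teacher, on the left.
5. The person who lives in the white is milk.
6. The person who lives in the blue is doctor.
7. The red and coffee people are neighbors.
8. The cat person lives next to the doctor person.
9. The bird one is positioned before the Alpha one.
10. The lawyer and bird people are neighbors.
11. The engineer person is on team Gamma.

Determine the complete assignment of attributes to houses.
Solution:

House | Pet | Color | Profession | Drink | Team
-----------------------------------------------
  1   | cat | red | lawyer | tea | Beta
  2   | bird | blue | doctor | coffee | Delta
  3   | dog | white | teacher | milk | Alpha
  4   | fish | green | engineer | juice | Gamma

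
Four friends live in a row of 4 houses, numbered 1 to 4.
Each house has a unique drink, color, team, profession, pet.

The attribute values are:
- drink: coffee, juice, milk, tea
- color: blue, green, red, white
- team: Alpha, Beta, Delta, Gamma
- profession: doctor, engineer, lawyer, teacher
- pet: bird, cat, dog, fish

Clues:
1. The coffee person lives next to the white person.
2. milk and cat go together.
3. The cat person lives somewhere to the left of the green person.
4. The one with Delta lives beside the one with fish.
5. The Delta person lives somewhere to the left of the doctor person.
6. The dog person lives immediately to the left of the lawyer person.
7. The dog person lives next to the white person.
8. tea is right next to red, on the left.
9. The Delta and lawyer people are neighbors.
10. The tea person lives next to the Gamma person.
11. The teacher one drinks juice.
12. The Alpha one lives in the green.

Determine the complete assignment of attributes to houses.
Solution:

House | Drink | Color | Team | Profession | Pet
-----------------------------------------------
  1   | coffee | blue | Delta | engineer | dog
  2   | tea | white | Beta | lawyer | fish
  3   | milk | red | Gamma | doctor | cat
  4   | juice | green | Alpha | teacher | bird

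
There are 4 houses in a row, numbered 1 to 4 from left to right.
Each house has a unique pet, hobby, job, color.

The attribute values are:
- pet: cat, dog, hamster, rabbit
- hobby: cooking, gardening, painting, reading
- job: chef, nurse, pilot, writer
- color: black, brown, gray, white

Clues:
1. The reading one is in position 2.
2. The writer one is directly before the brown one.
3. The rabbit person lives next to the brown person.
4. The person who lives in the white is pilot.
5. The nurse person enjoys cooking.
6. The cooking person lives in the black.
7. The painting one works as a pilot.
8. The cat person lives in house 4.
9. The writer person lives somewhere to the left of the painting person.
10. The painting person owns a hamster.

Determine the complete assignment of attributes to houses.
Solution:

House | Pet | Hobby | Job | Color
---------------------------------
  1   | rabbit | gardening | writer | gray
  2   | dog | reading | chef | brown
  3   | hamster | painting | pilot | white
  4   | cat | cooking | nurse | black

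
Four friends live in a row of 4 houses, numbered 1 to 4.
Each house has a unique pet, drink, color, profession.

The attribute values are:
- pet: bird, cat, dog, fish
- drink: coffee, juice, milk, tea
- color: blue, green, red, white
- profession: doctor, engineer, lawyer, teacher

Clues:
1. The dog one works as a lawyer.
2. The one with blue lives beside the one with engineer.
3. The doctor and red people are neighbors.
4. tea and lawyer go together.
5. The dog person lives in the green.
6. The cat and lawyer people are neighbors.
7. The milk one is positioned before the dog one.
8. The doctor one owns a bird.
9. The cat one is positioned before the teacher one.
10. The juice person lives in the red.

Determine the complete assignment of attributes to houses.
Solution:

House | Pet | Drink | Color | Profession
----------------------------------------
  1   | bird | milk | blue | doctor
  2   | cat | juice | red | engineer
  3   | dog | tea | green | lawyer
  4   | fish | coffee | white | teacher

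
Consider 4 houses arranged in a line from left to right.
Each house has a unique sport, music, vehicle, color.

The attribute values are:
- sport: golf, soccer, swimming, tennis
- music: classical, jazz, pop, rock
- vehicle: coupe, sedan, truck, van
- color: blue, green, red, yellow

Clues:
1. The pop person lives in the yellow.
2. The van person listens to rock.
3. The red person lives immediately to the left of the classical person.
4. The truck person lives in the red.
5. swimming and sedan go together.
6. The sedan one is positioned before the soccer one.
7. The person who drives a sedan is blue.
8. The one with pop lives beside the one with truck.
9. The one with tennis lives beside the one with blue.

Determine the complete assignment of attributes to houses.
Solution:

House | Sport | Music | Vehicle | Color
---------------------------------------
  1   | golf | pop | coupe | yellow
  2   | tennis | jazz | truck | red
  3   | swimming | classical | sedan | blue
  4   | soccer | rock | van | green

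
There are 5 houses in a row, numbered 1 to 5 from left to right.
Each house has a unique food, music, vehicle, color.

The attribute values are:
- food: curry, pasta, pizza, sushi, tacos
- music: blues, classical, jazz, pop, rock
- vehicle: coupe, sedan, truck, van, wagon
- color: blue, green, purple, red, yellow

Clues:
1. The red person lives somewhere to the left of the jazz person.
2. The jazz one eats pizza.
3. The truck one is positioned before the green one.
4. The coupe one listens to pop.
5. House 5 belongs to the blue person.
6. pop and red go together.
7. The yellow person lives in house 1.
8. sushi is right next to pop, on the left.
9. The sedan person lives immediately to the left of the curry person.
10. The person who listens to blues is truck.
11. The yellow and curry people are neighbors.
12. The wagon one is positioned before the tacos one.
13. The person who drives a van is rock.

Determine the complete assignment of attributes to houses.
Solution:

House | Food | Music | Vehicle | Color
--------------------------------------
  1   | sushi | classical | sedan | yellow
  2   | curry | pop | coupe | red
  3   | pasta | blues | truck | purple
  4   | pizza | jazz | wagon | green
  5   | tacos | rock | van | blue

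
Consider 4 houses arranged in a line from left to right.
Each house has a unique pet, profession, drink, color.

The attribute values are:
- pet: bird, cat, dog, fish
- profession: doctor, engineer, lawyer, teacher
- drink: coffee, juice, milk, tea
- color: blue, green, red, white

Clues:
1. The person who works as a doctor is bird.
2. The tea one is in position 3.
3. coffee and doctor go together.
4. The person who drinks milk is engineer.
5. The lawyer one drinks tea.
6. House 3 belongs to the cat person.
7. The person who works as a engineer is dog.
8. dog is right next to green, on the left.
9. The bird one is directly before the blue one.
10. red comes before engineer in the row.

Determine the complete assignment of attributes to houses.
Solution:

House | Pet | Profession | Drink | Color
----------------------------------------
  1   | bird | doctor | coffee | red
  2   | dog | engineer | milk | blue
  3   | cat | lawyer | tea | green
  4   | fish | teacher | juice | white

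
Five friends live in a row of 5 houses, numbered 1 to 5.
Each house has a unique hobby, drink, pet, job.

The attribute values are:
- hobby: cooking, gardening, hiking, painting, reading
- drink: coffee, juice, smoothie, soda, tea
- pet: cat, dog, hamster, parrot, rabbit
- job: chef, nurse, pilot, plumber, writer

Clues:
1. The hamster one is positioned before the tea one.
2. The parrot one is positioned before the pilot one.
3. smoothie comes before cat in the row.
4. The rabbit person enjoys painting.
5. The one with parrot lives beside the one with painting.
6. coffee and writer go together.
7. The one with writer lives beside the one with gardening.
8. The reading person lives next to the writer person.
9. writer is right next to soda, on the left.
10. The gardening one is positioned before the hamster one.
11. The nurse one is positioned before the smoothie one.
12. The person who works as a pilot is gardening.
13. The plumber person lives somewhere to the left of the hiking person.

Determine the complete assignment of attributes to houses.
Solution:

House | Hobby | Drink | Pet | Job
---------------------------------
  1   | reading | juice | parrot | nurse
  2   | painting | coffee | rabbit | writer
  3   | gardening | soda | dog | pilot
  4   | cooking | smoothie | hamster | plumber
  5   | hiking | tea | cat | chef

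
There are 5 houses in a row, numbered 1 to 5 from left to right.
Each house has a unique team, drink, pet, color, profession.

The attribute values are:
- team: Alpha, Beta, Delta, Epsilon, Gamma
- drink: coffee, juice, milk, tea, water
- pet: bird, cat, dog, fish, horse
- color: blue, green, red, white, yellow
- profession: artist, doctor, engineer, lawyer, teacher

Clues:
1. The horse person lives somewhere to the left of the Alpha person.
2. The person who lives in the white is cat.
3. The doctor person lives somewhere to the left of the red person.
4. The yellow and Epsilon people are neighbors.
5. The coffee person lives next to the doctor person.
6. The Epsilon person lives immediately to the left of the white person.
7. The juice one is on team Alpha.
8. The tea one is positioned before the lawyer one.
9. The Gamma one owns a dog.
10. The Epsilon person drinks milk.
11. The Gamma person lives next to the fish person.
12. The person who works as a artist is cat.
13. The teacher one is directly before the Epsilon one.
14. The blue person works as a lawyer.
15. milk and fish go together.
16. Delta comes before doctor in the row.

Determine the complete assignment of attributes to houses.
Solution:

House | Team | Drink | Pet | Color | Profession
-----------------------------------------------
  1   | Gamma | tea | dog | yellow | teacher
  2   | Epsilon | milk | fish | blue | lawyer
  3   | Delta | coffee | cat | white | artist
  4   | Beta | water | horse | green | doctor
  5   | Alpha | juice | bird | red | engineer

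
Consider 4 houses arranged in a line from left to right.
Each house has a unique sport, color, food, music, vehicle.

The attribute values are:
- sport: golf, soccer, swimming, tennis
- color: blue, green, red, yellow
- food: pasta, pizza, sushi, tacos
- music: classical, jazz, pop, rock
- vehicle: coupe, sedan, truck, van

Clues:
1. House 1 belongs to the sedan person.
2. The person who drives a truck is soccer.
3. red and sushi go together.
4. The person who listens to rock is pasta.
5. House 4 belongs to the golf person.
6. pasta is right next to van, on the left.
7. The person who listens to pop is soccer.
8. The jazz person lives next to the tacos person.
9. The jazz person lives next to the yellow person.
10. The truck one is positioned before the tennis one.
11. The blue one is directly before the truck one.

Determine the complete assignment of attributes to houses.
Solution:

House | Sport | Color | Food | Music | Vehicle
----------------------------------------------
  1   | swimming | blue | pizza | jazz | sedan
  2   | soccer | yellow | tacos | pop | truck
  3   | tennis | green | pasta | rock | coupe
  4   | golf | red | sushi | classical | van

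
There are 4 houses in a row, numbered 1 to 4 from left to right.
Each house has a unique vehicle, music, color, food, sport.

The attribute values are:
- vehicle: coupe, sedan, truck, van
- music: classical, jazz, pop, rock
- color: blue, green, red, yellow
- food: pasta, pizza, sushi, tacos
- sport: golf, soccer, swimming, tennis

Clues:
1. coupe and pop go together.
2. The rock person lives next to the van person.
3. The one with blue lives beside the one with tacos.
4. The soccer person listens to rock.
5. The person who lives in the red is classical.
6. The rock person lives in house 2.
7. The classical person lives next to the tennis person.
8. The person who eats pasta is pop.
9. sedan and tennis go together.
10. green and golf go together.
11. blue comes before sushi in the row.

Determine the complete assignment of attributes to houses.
Solution:

House | Vehicle | Music | Color | Food | Sport
----------------------------------------------
  1   | coupe | pop | green | pasta | golf
  2   | truck | rock | blue | pizza | soccer
  3   | van | classical | red | tacos | swimming
  4   | sedan | jazz | yellow | sushi | tennis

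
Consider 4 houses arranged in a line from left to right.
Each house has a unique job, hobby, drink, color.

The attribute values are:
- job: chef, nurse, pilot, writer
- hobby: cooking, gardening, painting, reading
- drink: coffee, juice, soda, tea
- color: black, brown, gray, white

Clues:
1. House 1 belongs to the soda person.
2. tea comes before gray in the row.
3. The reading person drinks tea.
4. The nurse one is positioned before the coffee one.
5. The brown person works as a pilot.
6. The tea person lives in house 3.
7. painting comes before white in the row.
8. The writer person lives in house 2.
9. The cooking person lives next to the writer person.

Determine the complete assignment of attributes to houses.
Solution:

House | Job | Hobby | Drink | Color
-----------------------------------
  1   | pilot | cooking | soda | brown
  2   | writer | painting | juice | black
  3   | nurse | reading | tea | white
  4   | chef | gardening | coffee | gray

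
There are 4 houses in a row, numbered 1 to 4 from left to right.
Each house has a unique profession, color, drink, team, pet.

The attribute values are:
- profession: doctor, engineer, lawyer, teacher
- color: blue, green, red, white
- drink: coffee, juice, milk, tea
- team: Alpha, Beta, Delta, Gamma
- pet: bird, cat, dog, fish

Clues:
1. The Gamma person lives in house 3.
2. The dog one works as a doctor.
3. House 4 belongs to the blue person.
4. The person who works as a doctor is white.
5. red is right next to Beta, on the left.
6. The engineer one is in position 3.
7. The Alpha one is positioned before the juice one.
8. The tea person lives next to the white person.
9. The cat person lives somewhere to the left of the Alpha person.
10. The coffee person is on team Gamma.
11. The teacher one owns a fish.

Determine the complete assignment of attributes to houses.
Solution:

House | Profession | Color | Drink | Team | Pet
-----------------------------------------------
  1   | lawyer | green | tea | Delta | cat
  2   | doctor | white | milk | Alpha | dog
  3   | engineer | red | coffee | Gamma | bird
  4   | teacher | blue | juice | Beta | fish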